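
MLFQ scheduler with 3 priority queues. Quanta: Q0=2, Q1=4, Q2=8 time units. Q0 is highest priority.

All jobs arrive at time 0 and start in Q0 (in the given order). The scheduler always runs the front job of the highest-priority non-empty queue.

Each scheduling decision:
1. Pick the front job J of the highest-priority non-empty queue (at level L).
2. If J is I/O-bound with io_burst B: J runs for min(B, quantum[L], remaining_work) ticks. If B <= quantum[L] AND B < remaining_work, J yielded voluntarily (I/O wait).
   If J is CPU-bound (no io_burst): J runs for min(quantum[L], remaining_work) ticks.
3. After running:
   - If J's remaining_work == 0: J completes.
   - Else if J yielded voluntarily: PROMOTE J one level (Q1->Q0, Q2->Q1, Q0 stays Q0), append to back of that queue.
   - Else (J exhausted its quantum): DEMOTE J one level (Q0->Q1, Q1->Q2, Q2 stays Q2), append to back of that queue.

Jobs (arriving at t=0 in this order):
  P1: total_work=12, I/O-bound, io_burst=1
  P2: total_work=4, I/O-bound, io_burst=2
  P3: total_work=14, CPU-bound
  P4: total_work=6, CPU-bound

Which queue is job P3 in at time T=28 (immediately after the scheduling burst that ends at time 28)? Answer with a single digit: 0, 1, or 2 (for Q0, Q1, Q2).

Answer: 2

Derivation:
t=0-1: P1@Q0 runs 1, rem=11, I/O yield, promote→Q0. Q0=[P2,P3,P4,P1] Q1=[] Q2=[]
t=1-3: P2@Q0 runs 2, rem=2, I/O yield, promote→Q0. Q0=[P3,P4,P1,P2] Q1=[] Q2=[]
t=3-5: P3@Q0 runs 2, rem=12, quantum used, demote→Q1. Q0=[P4,P1,P2] Q1=[P3] Q2=[]
t=5-7: P4@Q0 runs 2, rem=4, quantum used, demote→Q1. Q0=[P1,P2] Q1=[P3,P4] Q2=[]
t=7-8: P1@Q0 runs 1, rem=10, I/O yield, promote→Q0. Q0=[P2,P1] Q1=[P3,P4] Q2=[]
t=8-10: P2@Q0 runs 2, rem=0, completes. Q0=[P1] Q1=[P3,P4] Q2=[]
t=10-11: P1@Q0 runs 1, rem=9, I/O yield, promote→Q0. Q0=[P1] Q1=[P3,P4] Q2=[]
t=11-12: P1@Q0 runs 1, rem=8, I/O yield, promote→Q0. Q0=[P1] Q1=[P3,P4] Q2=[]
t=12-13: P1@Q0 runs 1, rem=7, I/O yield, promote→Q0. Q0=[P1] Q1=[P3,P4] Q2=[]
t=13-14: P1@Q0 runs 1, rem=6, I/O yield, promote→Q0. Q0=[P1] Q1=[P3,P4] Q2=[]
t=14-15: P1@Q0 runs 1, rem=5, I/O yield, promote→Q0. Q0=[P1] Q1=[P3,P4] Q2=[]
t=15-16: P1@Q0 runs 1, rem=4, I/O yield, promote→Q0. Q0=[P1] Q1=[P3,P4] Q2=[]
t=16-17: P1@Q0 runs 1, rem=3, I/O yield, promote→Q0. Q0=[P1] Q1=[P3,P4] Q2=[]
t=17-18: P1@Q0 runs 1, rem=2, I/O yield, promote→Q0. Q0=[P1] Q1=[P3,P4] Q2=[]
t=18-19: P1@Q0 runs 1, rem=1, I/O yield, promote→Q0. Q0=[P1] Q1=[P3,P4] Q2=[]
t=19-20: P1@Q0 runs 1, rem=0, completes. Q0=[] Q1=[P3,P4] Q2=[]
t=20-24: P3@Q1 runs 4, rem=8, quantum used, demote→Q2. Q0=[] Q1=[P4] Q2=[P3]
t=24-28: P4@Q1 runs 4, rem=0, completes. Q0=[] Q1=[] Q2=[P3]
t=28-36: P3@Q2 runs 8, rem=0, completes. Q0=[] Q1=[] Q2=[]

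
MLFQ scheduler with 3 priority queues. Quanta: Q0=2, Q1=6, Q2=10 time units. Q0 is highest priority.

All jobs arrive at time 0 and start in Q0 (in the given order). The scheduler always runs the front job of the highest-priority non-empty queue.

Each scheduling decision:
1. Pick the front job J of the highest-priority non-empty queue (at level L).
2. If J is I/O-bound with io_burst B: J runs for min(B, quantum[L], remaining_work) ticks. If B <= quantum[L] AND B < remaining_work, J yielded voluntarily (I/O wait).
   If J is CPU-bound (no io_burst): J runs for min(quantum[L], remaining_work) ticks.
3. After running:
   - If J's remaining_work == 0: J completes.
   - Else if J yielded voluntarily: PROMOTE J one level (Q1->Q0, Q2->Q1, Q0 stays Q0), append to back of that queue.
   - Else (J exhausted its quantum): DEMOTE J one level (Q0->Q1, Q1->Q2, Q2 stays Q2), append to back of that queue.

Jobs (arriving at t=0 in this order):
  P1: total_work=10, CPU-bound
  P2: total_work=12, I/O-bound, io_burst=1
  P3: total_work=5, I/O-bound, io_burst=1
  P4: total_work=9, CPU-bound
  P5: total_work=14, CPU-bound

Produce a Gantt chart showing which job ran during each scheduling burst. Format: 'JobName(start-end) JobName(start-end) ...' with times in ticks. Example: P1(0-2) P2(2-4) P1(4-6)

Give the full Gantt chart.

Answer: P1(0-2) P2(2-3) P3(3-4) P4(4-6) P5(6-8) P2(8-9) P3(9-10) P2(10-11) P3(11-12) P2(12-13) P3(13-14) P2(14-15) P3(15-16) P2(16-17) P2(17-18) P2(18-19) P2(19-20) P2(20-21) P2(21-22) P2(22-23) P1(23-29) P4(29-35) P5(35-41) P1(41-43) P4(43-44) P5(44-50)

Derivation:
t=0-2: P1@Q0 runs 2, rem=8, quantum used, demote→Q1. Q0=[P2,P3,P4,P5] Q1=[P1] Q2=[]
t=2-3: P2@Q0 runs 1, rem=11, I/O yield, promote→Q0. Q0=[P3,P4,P5,P2] Q1=[P1] Q2=[]
t=3-4: P3@Q0 runs 1, rem=4, I/O yield, promote→Q0. Q0=[P4,P5,P2,P3] Q1=[P1] Q2=[]
t=4-6: P4@Q0 runs 2, rem=7, quantum used, demote→Q1. Q0=[P5,P2,P3] Q1=[P1,P4] Q2=[]
t=6-8: P5@Q0 runs 2, rem=12, quantum used, demote→Q1. Q0=[P2,P3] Q1=[P1,P4,P5] Q2=[]
t=8-9: P2@Q0 runs 1, rem=10, I/O yield, promote→Q0. Q0=[P3,P2] Q1=[P1,P4,P5] Q2=[]
t=9-10: P3@Q0 runs 1, rem=3, I/O yield, promote→Q0. Q0=[P2,P3] Q1=[P1,P4,P5] Q2=[]
t=10-11: P2@Q0 runs 1, rem=9, I/O yield, promote→Q0. Q0=[P3,P2] Q1=[P1,P4,P5] Q2=[]
t=11-12: P3@Q0 runs 1, rem=2, I/O yield, promote→Q0. Q0=[P2,P3] Q1=[P1,P4,P5] Q2=[]
t=12-13: P2@Q0 runs 1, rem=8, I/O yield, promote→Q0. Q0=[P3,P2] Q1=[P1,P4,P5] Q2=[]
t=13-14: P3@Q0 runs 1, rem=1, I/O yield, promote→Q0. Q0=[P2,P3] Q1=[P1,P4,P5] Q2=[]
t=14-15: P2@Q0 runs 1, rem=7, I/O yield, promote→Q0. Q0=[P3,P2] Q1=[P1,P4,P5] Q2=[]
t=15-16: P3@Q0 runs 1, rem=0, completes. Q0=[P2] Q1=[P1,P4,P5] Q2=[]
t=16-17: P2@Q0 runs 1, rem=6, I/O yield, promote→Q0. Q0=[P2] Q1=[P1,P4,P5] Q2=[]
t=17-18: P2@Q0 runs 1, rem=5, I/O yield, promote→Q0. Q0=[P2] Q1=[P1,P4,P5] Q2=[]
t=18-19: P2@Q0 runs 1, rem=4, I/O yield, promote→Q0. Q0=[P2] Q1=[P1,P4,P5] Q2=[]
t=19-20: P2@Q0 runs 1, rem=3, I/O yield, promote→Q0. Q0=[P2] Q1=[P1,P4,P5] Q2=[]
t=20-21: P2@Q0 runs 1, rem=2, I/O yield, promote→Q0. Q0=[P2] Q1=[P1,P4,P5] Q2=[]
t=21-22: P2@Q0 runs 1, rem=1, I/O yield, promote→Q0. Q0=[P2] Q1=[P1,P4,P5] Q2=[]
t=22-23: P2@Q0 runs 1, rem=0, completes. Q0=[] Q1=[P1,P4,P5] Q2=[]
t=23-29: P1@Q1 runs 6, rem=2, quantum used, demote→Q2. Q0=[] Q1=[P4,P5] Q2=[P1]
t=29-35: P4@Q1 runs 6, rem=1, quantum used, demote→Q2. Q0=[] Q1=[P5] Q2=[P1,P4]
t=35-41: P5@Q1 runs 6, rem=6, quantum used, demote→Q2. Q0=[] Q1=[] Q2=[P1,P4,P5]
t=41-43: P1@Q2 runs 2, rem=0, completes. Q0=[] Q1=[] Q2=[P4,P5]
t=43-44: P4@Q2 runs 1, rem=0, completes. Q0=[] Q1=[] Q2=[P5]
t=44-50: P5@Q2 runs 6, rem=0, completes. Q0=[] Q1=[] Q2=[]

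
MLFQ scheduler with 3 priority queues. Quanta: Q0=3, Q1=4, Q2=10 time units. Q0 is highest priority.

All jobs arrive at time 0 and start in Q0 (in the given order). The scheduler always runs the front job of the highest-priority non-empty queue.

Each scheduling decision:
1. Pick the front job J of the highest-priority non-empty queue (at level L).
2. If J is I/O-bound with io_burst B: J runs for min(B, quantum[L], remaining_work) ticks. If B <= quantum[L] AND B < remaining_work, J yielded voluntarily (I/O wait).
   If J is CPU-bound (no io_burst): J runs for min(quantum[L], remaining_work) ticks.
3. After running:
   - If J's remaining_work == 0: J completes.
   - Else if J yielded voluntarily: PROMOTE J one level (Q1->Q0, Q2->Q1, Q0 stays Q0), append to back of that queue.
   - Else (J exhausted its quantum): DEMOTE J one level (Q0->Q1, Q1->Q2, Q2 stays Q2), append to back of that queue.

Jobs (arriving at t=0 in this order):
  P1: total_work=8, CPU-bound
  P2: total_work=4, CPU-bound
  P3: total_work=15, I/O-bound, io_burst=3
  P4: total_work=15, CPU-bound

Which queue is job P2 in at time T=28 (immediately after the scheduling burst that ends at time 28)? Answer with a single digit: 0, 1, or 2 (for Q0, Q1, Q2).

Answer: 1

Derivation:
t=0-3: P1@Q0 runs 3, rem=5, quantum used, demote→Q1. Q0=[P2,P3,P4] Q1=[P1] Q2=[]
t=3-6: P2@Q0 runs 3, rem=1, quantum used, demote→Q1. Q0=[P3,P4] Q1=[P1,P2] Q2=[]
t=6-9: P3@Q0 runs 3, rem=12, I/O yield, promote→Q0. Q0=[P4,P3] Q1=[P1,P2] Q2=[]
t=9-12: P4@Q0 runs 3, rem=12, quantum used, demote→Q1. Q0=[P3] Q1=[P1,P2,P4] Q2=[]
t=12-15: P3@Q0 runs 3, rem=9, I/O yield, promote→Q0. Q0=[P3] Q1=[P1,P2,P4] Q2=[]
t=15-18: P3@Q0 runs 3, rem=6, I/O yield, promote→Q0. Q0=[P3] Q1=[P1,P2,P4] Q2=[]
t=18-21: P3@Q0 runs 3, rem=3, I/O yield, promote→Q0. Q0=[P3] Q1=[P1,P2,P4] Q2=[]
t=21-24: P3@Q0 runs 3, rem=0, completes. Q0=[] Q1=[P1,P2,P4] Q2=[]
t=24-28: P1@Q1 runs 4, rem=1, quantum used, demote→Q2. Q0=[] Q1=[P2,P4] Q2=[P1]
t=28-29: P2@Q1 runs 1, rem=0, completes. Q0=[] Q1=[P4] Q2=[P1]
t=29-33: P4@Q1 runs 4, rem=8, quantum used, demote→Q2. Q0=[] Q1=[] Q2=[P1,P4]
t=33-34: P1@Q2 runs 1, rem=0, completes. Q0=[] Q1=[] Q2=[P4]
t=34-42: P4@Q2 runs 8, rem=0, completes. Q0=[] Q1=[] Q2=[]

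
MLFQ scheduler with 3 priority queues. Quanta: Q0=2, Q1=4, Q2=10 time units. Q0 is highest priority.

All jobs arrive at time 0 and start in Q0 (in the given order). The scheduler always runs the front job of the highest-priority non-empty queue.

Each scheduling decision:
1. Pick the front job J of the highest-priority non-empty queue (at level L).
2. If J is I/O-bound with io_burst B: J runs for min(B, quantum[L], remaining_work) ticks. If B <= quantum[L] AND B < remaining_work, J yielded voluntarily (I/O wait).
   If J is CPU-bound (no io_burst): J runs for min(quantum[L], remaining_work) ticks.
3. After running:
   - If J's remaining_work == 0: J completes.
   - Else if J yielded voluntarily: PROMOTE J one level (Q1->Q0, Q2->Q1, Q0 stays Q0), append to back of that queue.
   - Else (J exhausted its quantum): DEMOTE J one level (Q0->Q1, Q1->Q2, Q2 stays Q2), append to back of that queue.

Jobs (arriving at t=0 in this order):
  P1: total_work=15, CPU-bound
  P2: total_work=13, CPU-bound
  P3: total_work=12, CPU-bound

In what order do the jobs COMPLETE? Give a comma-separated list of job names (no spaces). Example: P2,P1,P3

Answer: P1,P2,P3

Derivation:
t=0-2: P1@Q0 runs 2, rem=13, quantum used, demote→Q1. Q0=[P2,P3] Q1=[P1] Q2=[]
t=2-4: P2@Q0 runs 2, rem=11, quantum used, demote→Q1. Q0=[P3] Q1=[P1,P2] Q2=[]
t=4-6: P3@Q0 runs 2, rem=10, quantum used, demote→Q1. Q0=[] Q1=[P1,P2,P3] Q2=[]
t=6-10: P1@Q1 runs 4, rem=9, quantum used, demote→Q2. Q0=[] Q1=[P2,P3] Q2=[P1]
t=10-14: P2@Q1 runs 4, rem=7, quantum used, demote→Q2. Q0=[] Q1=[P3] Q2=[P1,P2]
t=14-18: P3@Q1 runs 4, rem=6, quantum used, demote→Q2. Q0=[] Q1=[] Q2=[P1,P2,P3]
t=18-27: P1@Q2 runs 9, rem=0, completes. Q0=[] Q1=[] Q2=[P2,P3]
t=27-34: P2@Q2 runs 7, rem=0, completes. Q0=[] Q1=[] Q2=[P3]
t=34-40: P3@Q2 runs 6, rem=0, completes. Q0=[] Q1=[] Q2=[]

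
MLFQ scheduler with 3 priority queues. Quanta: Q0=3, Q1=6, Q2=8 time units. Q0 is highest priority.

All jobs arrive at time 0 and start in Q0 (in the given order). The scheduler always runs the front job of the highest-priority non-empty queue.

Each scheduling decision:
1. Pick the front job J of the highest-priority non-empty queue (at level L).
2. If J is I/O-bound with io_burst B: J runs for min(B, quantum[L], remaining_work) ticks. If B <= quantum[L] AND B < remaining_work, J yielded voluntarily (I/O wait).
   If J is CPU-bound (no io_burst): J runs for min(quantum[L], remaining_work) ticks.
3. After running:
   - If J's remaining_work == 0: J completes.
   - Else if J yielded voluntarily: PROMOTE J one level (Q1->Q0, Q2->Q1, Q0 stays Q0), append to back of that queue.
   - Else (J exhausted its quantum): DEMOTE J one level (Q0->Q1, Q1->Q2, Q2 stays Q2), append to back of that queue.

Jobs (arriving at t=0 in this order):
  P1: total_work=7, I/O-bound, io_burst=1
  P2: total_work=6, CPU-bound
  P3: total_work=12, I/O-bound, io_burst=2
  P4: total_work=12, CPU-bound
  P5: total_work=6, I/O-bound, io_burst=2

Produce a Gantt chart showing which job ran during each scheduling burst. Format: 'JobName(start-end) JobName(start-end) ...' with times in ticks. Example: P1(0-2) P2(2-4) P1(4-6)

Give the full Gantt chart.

Answer: P1(0-1) P2(1-4) P3(4-6) P4(6-9) P5(9-11) P1(11-12) P3(12-14) P5(14-16) P1(16-17) P3(17-19) P5(19-21) P1(21-22) P3(22-24) P1(24-25) P3(25-27) P1(27-28) P3(28-30) P1(30-31) P2(31-34) P4(34-40) P4(40-43)

Derivation:
t=0-1: P1@Q0 runs 1, rem=6, I/O yield, promote→Q0. Q0=[P2,P3,P4,P5,P1] Q1=[] Q2=[]
t=1-4: P2@Q0 runs 3, rem=3, quantum used, demote→Q1. Q0=[P3,P4,P5,P1] Q1=[P2] Q2=[]
t=4-6: P3@Q0 runs 2, rem=10, I/O yield, promote→Q0. Q0=[P4,P5,P1,P3] Q1=[P2] Q2=[]
t=6-9: P4@Q0 runs 3, rem=9, quantum used, demote→Q1. Q0=[P5,P1,P3] Q1=[P2,P4] Q2=[]
t=9-11: P5@Q0 runs 2, rem=4, I/O yield, promote→Q0. Q0=[P1,P3,P5] Q1=[P2,P4] Q2=[]
t=11-12: P1@Q0 runs 1, rem=5, I/O yield, promote→Q0. Q0=[P3,P5,P1] Q1=[P2,P4] Q2=[]
t=12-14: P3@Q0 runs 2, rem=8, I/O yield, promote→Q0. Q0=[P5,P1,P3] Q1=[P2,P4] Q2=[]
t=14-16: P5@Q0 runs 2, rem=2, I/O yield, promote→Q0. Q0=[P1,P3,P5] Q1=[P2,P4] Q2=[]
t=16-17: P1@Q0 runs 1, rem=4, I/O yield, promote→Q0. Q0=[P3,P5,P1] Q1=[P2,P4] Q2=[]
t=17-19: P3@Q0 runs 2, rem=6, I/O yield, promote→Q0. Q0=[P5,P1,P3] Q1=[P2,P4] Q2=[]
t=19-21: P5@Q0 runs 2, rem=0, completes. Q0=[P1,P3] Q1=[P2,P4] Q2=[]
t=21-22: P1@Q0 runs 1, rem=3, I/O yield, promote→Q0. Q0=[P3,P1] Q1=[P2,P4] Q2=[]
t=22-24: P3@Q0 runs 2, rem=4, I/O yield, promote→Q0. Q0=[P1,P3] Q1=[P2,P4] Q2=[]
t=24-25: P1@Q0 runs 1, rem=2, I/O yield, promote→Q0. Q0=[P3,P1] Q1=[P2,P4] Q2=[]
t=25-27: P3@Q0 runs 2, rem=2, I/O yield, promote→Q0. Q0=[P1,P3] Q1=[P2,P4] Q2=[]
t=27-28: P1@Q0 runs 1, rem=1, I/O yield, promote→Q0. Q0=[P3,P1] Q1=[P2,P4] Q2=[]
t=28-30: P3@Q0 runs 2, rem=0, completes. Q0=[P1] Q1=[P2,P4] Q2=[]
t=30-31: P1@Q0 runs 1, rem=0, completes. Q0=[] Q1=[P2,P4] Q2=[]
t=31-34: P2@Q1 runs 3, rem=0, completes. Q0=[] Q1=[P4] Q2=[]
t=34-40: P4@Q1 runs 6, rem=3, quantum used, demote→Q2. Q0=[] Q1=[] Q2=[P4]
t=40-43: P4@Q2 runs 3, rem=0, completes. Q0=[] Q1=[] Q2=[]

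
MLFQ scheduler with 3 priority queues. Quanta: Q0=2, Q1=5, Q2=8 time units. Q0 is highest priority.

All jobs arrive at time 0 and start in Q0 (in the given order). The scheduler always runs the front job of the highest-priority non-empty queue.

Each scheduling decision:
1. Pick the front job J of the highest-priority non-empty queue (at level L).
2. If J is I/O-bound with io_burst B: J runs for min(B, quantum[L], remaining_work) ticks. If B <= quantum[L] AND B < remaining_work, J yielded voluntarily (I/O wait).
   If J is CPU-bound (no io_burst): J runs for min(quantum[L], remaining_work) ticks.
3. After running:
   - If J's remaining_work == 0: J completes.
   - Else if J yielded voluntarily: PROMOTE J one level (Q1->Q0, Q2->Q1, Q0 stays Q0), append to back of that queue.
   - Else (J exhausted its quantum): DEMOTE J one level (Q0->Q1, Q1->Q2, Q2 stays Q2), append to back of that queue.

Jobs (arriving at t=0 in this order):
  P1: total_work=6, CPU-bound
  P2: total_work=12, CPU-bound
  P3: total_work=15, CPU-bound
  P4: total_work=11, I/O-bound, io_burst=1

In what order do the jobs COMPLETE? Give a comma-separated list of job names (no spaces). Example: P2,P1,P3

t=0-2: P1@Q0 runs 2, rem=4, quantum used, demote→Q1. Q0=[P2,P3,P4] Q1=[P1] Q2=[]
t=2-4: P2@Q0 runs 2, rem=10, quantum used, demote→Q1. Q0=[P3,P4] Q1=[P1,P2] Q2=[]
t=4-6: P3@Q0 runs 2, rem=13, quantum used, demote→Q1. Q0=[P4] Q1=[P1,P2,P3] Q2=[]
t=6-7: P4@Q0 runs 1, rem=10, I/O yield, promote→Q0. Q0=[P4] Q1=[P1,P2,P3] Q2=[]
t=7-8: P4@Q0 runs 1, rem=9, I/O yield, promote→Q0. Q0=[P4] Q1=[P1,P2,P3] Q2=[]
t=8-9: P4@Q0 runs 1, rem=8, I/O yield, promote→Q0. Q0=[P4] Q1=[P1,P2,P3] Q2=[]
t=9-10: P4@Q0 runs 1, rem=7, I/O yield, promote→Q0. Q0=[P4] Q1=[P1,P2,P3] Q2=[]
t=10-11: P4@Q0 runs 1, rem=6, I/O yield, promote→Q0. Q0=[P4] Q1=[P1,P2,P3] Q2=[]
t=11-12: P4@Q0 runs 1, rem=5, I/O yield, promote→Q0. Q0=[P4] Q1=[P1,P2,P3] Q2=[]
t=12-13: P4@Q0 runs 1, rem=4, I/O yield, promote→Q0. Q0=[P4] Q1=[P1,P2,P3] Q2=[]
t=13-14: P4@Q0 runs 1, rem=3, I/O yield, promote→Q0. Q0=[P4] Q1=[P1,P2,P3] Q2=[]
t=14-15: P4@Q0 runs 1, rem=2, I/O yield, promote→Q0. Q0=[P4] Q1=[P1,P2,P3] Q2=[]
t=15-16: P4@Q0 runs 1, rem=1, I/O yield, promote→Q0. Q0=[P4] Q1=[P1,P2,P3] Q2=[]
t=16-17: P4@Q0 runs 1, rem=0, completes. Q0=[] Q1=[P1,P2,P3] Q2=[]
t=17-21: P1@Q1 runs 4, rem=0, completes. Q0=[] Q1=[P2,P3] Q2=[]
t=21-26: P2@Q1 runs 5, rem=5, quantum used, demote→Q2. Q0=[] Q1=[P3] Q2=[P2]
t=26-31: P3@Q1 runs 5, rem=8, quantum used, demote→Q2. Q0=[] Q1=[] Q2=[P2,P3]
t=31-36: P2@Q2 runs 5, rem=0, completes. Q0=[] Q1=[] Q2=[P3]
t=36-44: P3@Q2 runs 8, rem=0, completes. Q0=[] Q1=[] Q2=[]

Answer: P4,P1,P2,P3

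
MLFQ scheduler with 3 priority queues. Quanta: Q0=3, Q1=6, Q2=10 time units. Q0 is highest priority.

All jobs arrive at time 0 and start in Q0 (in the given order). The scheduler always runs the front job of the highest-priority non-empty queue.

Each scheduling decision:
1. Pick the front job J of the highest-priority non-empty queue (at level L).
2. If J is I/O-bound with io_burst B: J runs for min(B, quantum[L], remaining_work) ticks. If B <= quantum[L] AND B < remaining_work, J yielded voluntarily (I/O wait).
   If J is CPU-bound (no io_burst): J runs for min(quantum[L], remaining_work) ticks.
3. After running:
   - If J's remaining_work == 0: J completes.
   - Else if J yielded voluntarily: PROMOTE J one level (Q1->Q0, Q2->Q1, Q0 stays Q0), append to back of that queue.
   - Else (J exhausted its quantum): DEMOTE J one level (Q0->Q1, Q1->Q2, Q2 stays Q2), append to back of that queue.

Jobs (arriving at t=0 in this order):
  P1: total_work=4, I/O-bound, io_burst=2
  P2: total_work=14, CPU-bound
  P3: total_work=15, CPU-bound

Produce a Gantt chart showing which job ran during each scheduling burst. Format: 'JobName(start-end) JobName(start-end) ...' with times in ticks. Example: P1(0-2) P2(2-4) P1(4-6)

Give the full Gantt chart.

Answer: P1(0-2) P2(2-5) P3(5-8) P1(8-10) P2(10-16) P3(16-22) P2(22-27) P3(27-33)

Derivation:
t=0-2: P1@Q0 runs 2, rem=2, I/O yield, promote→Q0. Q0=[P2,P3,P1] Q1=[] Q2=[]
t=2-5: P2@Q0 runs 3, rem=11, quantum used, demote→Q1. Q0=[P3,P1] Q1=[P2] Q2=[]
t=5-8: P3@Q0 runs 3, rem=12, quantum used, demote→Q1. Q0=[P1] Q1=[P2,P3] Q2=[]
t=8-10: P1@Q0 runs 2, rem=0, completes. Q0=[] Q1=[P2,P3] Q2=[]
t=10-16: P2@Q1 runs 6, rem=5, quantum used, demote→Q2. Q0=[] Q1=[P3] Q2=[P2]
t=16-22: P3@Q1 runs 6, rem=6, quantum used, demote→Q2. Q0=[] Q1=[] Q2=[P2,P3]
t=22-27: P2@Q2 runs 5, rem=0, completes. Q0=[] Q1=[] Q2=[P3]
t=27-33: P3@Q2 runs 6, rem=0, completes. Q0=[] Q1=[] Q2=[]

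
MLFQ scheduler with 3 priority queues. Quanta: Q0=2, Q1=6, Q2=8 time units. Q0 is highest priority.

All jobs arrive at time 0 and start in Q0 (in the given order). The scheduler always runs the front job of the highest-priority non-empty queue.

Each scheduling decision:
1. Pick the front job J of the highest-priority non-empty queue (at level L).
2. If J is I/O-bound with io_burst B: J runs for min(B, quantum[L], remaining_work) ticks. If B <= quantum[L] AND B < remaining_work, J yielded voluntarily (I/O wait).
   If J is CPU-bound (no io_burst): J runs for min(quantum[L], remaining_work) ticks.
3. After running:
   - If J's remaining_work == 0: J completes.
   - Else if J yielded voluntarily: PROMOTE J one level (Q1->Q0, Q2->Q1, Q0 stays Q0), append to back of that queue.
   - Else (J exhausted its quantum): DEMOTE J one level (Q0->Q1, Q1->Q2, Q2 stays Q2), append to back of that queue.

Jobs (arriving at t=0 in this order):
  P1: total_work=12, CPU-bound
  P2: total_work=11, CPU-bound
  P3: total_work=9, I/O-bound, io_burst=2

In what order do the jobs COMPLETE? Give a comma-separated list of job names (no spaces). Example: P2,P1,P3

t=0-2: P1@Q0 runs 2, rem=10, quantum used, demote→Q1. Q0=[P2,P3] Q1=[P1] Q2=[]
t=2-4: P2@Q0 runs 2, rem=9, quantum used, demote→Q1. Q0=[P3] Q1=[P1,P2] Q2=[]
t=4-6: P3@Q0 runs 2, rem=7, I/O yield, promote→Q0. Q0=[P3] Q1=[P1,P2] Q2=[]
t=6-8: P3@Q0 runs 2, rem=5, I/O yield, promote→Q0. Q0=[P3] Q1=[P1,P2] Q2=[]
t=8-10: P3@Q0 runs 2, rem=3, I/O yield, promote→Q0. Q0=[P3] Q1=[P1,P2] Q2=[]
t=10-12: P3@Q0 runs 2, rem=1, I/O yield, promote→Q0. Q0=[P3] Q1=[P1,P2] Q2=[]
t=12-13: P3@Q0 runs 1, rem=0, completes. Q0=[] Q1=[P1,P2] Q2=[]
t=13-19: P1@Q1 runs 6, rem=4, quantum used, demote→Q2. Q0=[] Q1=[P2] Q2=[P1]
t=19-25: P2@Q1 runs 6, rem=3, quantum used, demote→Q2. Q0=[] Q1=[] Q2=[P1,P2]
t=25-29: P1@Q2 runs 4, rem=0, completes. Q0=[] Q1=[] Q2=[P2]
t=29-32: P2@Q2 runs 3, rem=0, completes. Q0=[] Q1=[] Q2=[]

Answer: P3,P1,P2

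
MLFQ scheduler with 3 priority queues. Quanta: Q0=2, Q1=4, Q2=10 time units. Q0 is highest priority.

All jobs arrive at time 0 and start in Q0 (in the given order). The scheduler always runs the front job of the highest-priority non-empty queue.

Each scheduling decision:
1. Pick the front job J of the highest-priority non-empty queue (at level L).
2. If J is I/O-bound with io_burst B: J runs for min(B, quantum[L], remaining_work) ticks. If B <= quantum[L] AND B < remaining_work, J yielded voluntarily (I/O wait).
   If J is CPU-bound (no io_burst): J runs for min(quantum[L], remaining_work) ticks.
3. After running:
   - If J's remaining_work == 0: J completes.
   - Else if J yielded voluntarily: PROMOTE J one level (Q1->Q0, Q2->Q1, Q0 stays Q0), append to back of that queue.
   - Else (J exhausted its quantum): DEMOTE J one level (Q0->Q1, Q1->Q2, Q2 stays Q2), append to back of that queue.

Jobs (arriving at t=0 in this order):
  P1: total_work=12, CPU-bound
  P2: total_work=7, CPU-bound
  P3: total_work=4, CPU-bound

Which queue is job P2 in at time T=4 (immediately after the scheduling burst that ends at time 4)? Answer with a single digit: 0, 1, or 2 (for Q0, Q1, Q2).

t=0-2: P1@Q0 runs 2, rem=10, quantum used, demote→Q1. Q0=[P2,P3] Q1=[P1] Q2=[]
t=2-4: P2@Q0 runs 2, rem=5, quantum used, demote→Q1. Q0=[P3] Q1=[P1,P2] Q2=[]
t=4-6: P3@Q0 runs 2, rem=2, quantum used, demote→Q1. Q0=[] Q1=[P1,P2,P3] Q2=[]
t=6-10: P1@Q1 runs 4, rem=6, quantum used, demote→Q2. Q0=[] Q1=[P2,P3] Q2=[P1]
t=10-14: P2@Q1 runs 4, rem=1, quantum used, demote→Q2. Q0=[] Q1=[P3] Q2=[P1,P2]
t=14-16: P3@Q1 runs 2, rem=0, completes. Q0=[] Q1=[] Q2=[P1,P2]
t=16-22: P1@Q2 runs 6, rem=0, completes. Q0=[] Q1=[] Q2=[P2]
t=22-23: P2@Q2 runs 1, rem=0, completes. Q0=[] Q1=[] Q2=[]

Answer: 1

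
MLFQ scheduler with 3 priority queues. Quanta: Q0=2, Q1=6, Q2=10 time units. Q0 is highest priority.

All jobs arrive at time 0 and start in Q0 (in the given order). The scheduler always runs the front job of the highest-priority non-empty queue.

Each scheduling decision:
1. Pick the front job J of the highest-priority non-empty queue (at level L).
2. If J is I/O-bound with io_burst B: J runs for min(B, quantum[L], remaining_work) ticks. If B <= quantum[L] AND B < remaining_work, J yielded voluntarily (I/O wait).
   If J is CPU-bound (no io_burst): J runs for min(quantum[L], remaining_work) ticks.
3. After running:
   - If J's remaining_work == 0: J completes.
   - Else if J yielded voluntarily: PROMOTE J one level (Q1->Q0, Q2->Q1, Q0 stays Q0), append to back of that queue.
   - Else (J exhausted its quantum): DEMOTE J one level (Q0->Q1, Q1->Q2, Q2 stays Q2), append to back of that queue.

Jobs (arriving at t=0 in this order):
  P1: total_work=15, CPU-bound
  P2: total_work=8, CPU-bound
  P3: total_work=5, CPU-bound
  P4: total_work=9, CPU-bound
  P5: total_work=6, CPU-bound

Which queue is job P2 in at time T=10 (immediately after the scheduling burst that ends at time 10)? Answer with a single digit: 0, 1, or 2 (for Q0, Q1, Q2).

Answer: 1

Derivation:
t=0-2: P1@Q0 runs 2, rem=13, quantum used, demote→Q1. Q0=[P2,P3,P4,P5] Q1=[P1] Q2=[]
t=2-4: P2@Q0 runs 2, rem=6, quantum used, demote→Q1. Q0=[P3,P4,P5] Q1=[P1,P2] Q2=[]
t=4-6: P3@Q0 runs 2, rem=3, quantum used, demote→Q1. Q0=[P4,P5] Q1=[P1,P2,P3] Q2=[]
t=6-8: P4@Q0 runs 2, rem=7, quantum used, demote→Q1. Q0=[P5] Q1=[P1,P2,P3,P4] Q2=[]
t=8-10: P5@Q0 runs 2, rem=4, quantum used, demote→Q1. Q0=[] Q1=[P1,P2,P3,P4,P5] Q2=[]
t=10-16: P1@Q1 runs 6, rem=7, quantum used, demote→Q2. Q0=[] Q1=[P2,P3,P4,P5] Q2=[P1]
t=16-22: P2@Q1 runs 6, rem=0, completes. Q0=[] Q1=[P3,P4,P5] Q2=[P1]
t=22-25: P3@Q1 runs 3, rem=0, completes. Q0=[] Q1=[P4,P5] Q2=[P1]
t=25-31: P4@Q1 runs 6, rem=1, quantum used, demote→Q2. Q0=[] Q1=[P5] Q2=[P1,P4]
t=31-35: P5@Q1 runs 4, rem=0, completes. Q0=[] Q1=[] Q2=[P1,P4]
t=35-42: P1@Q2 runs 7, rem=0, completes. Q0=[] Q1=[] Q2=[P4]
t=42-43: P4@Q2 runs 1, rem=0, completes. Q0=[] Q1=[] Q2=[]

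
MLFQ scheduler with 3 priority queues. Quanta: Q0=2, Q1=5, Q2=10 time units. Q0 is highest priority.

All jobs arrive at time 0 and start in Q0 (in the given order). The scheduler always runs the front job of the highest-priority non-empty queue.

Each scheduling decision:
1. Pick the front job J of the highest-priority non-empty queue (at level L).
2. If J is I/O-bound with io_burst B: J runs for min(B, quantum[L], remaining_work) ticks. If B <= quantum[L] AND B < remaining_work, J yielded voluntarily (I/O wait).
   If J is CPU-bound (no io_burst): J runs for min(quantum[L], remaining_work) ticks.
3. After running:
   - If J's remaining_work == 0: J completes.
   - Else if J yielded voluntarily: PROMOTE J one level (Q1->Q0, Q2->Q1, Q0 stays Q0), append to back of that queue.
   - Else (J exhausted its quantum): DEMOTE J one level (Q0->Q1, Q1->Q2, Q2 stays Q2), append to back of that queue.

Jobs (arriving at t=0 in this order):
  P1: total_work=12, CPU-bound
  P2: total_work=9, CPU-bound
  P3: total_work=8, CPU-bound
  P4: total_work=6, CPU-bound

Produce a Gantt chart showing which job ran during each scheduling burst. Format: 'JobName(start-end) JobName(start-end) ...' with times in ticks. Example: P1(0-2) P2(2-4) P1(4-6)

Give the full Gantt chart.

Answer: P1(0-2) P2(2-4) P3(4-6) P4(6-8) P1(8-13) P2(13-18) P3(18-23) P4(23-27) P1(27-32) P2(32-34) P3(34-35)

Derivation:
t=0-2: P1@Q0 runs 2, rem=10, quantum used, demote→Q1. Q0=[P2,P3,P4] Q1=[P1] Q2=[]
t=2-4: P2@Q0 runs 2, rem=7, quantum used, demote→Q1. Q0=[P3,P4] Q1=[P1,P2] Q2=[]
t=4-6: P3@Q0 runs 2, rem=6, quantum used, demote→Q1. Q0=[P4] Q1=[P1,P2,P3] Q2=[]
t=6-8: P4@Q0 runs 2, rem=4, quantum used, demote→Q1. Q0=[] Q1=[P1,P2,P3,P4] Q2=[]
t=8-13: P1@Q1 runs 5, rem=5, quantum used, demote→Q2. Q0=[] Q1=[P2,P3,P4] Q2=[P1]
t=13-18: P2@Q1 runs 5, rem=2, quantum used, demote→Q2. Q0=[] Q1=[P3,P4] Q2=[P1,P2]
t=18-23: P3@Q1 runs 5, rem=1, quantum used, demote→Q2. Q0=[] Q1=[P4] Q2=[P1,P2,P3]
t=23-27: P4@Q1 runs 4, rem=0, completes. Q0=[] Q1=[] Q2=[P1,P2,P3]
t=27-32: P1@Q2 runs 5, rem=0, completes. Q0=[] Q1=[] Q2=[P2,P3]
t=32-34: P2@Q2 runs 2, rem=0, completes. Q0=[] Q1=[] Q2=[P3]
t=34-35: P3@Q2 runs 1, rem=0, completes. Q0=[] Q1=[] Q2=[]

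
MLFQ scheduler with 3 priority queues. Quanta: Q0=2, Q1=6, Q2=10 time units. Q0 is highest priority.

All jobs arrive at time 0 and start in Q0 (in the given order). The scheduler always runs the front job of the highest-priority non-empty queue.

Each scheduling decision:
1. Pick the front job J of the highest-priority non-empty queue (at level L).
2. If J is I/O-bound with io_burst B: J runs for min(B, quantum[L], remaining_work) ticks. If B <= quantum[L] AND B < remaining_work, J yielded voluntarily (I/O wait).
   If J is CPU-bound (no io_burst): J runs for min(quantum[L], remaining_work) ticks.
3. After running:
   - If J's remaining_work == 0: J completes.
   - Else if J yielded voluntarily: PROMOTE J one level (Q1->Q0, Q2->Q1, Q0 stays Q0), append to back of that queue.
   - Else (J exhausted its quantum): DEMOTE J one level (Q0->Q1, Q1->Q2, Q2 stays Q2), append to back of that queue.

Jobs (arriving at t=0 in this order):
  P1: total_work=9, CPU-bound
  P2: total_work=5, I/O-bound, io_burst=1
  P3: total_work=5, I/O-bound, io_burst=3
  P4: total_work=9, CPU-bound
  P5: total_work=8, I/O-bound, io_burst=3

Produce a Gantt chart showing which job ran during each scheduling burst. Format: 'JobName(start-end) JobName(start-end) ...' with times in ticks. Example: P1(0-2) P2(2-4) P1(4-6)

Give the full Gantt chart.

Answer: P1(0-2) P2(2-3) P3(3-5) P4(5-7) P5(7-9) P2(9-10) P2(10-11) P2(11-12) P2(12-13) P1(13-19) P3(19-22) P4(22-28) P5(28-31) P5(31-33) P5(33-34) P1(34-35) P4(35-36)

Derivation:
t=0-2: P1@Q0 runs 2, rem=7, quantum used, demote→Q1. Q0=[P2,P3,P4,P5] Q1=[P1] Q2=[]
t=2-3: P2@Q0 runs 1, rem=4, I/O yield, promote→Q0. Q0=[P3,P4,P5,P2] Q1=[P1] Q2=[]
t=3-5: P3@Q0 runs 2, rem=3, quantum used, demote→Q1. Q0=[P4,P5,P2] Q1=[P1,P3] Q2=[]
t=5-7: P4@Q0 runs 2, rem=7, quantum used, demote→Q1. Q0=[P5,P2] Q1=[P1,P3,P4] Q2=[]
t=7-9: P5@Q0 runs 2, rem=6, quantum used, demote→Q1. Q0=[P2] Q1=[P1,P3,P4,P5] Q2=[]
t=9-10: P2@Q0 runs 1, rem=3, I/O yield, promote→Q0. Q0=[P2] Q1=[P1,P3,P4,P5] Q2=[]
t=10-11: P2@Q0 runs 1, rem=2, I/O yield, promote→Q0. Q0=[P2] Q1=[P1,P3,P4,P5] Q2=[]
t=11-12: P2@Q0 runs 1, rem=1, I/O yield, promote→Q0. Q0=[P2] Q1=[P1,P3,P4,P5] Q2=[]
t=12-13: P2@Q0 runs 1, rem=0, completes. Q0=[] Q1=[P1,P3,P4,P5] Q2=[]
t=13-19: P1@Q1 runs 6, rem=1, quantum used, demote→Q2. Q0=[] Q1=[P3,P4,P5] Q2=[P1]
t=19-22: P3@Q1 runs 3, rem=0, completes. Q0=[] Q1=[P4,P5] Q2=[P1]
t=22-28: P4@Q1 runs 6, rem=1, quantum used, demote→Q2. Q0=[] Q1=[P5] Q2=[P1,P4]
t=28-31: P5@Q1 runs 3, rem=3, I/O yield, promote→Q0. Q0=[P5] Q1=[] Q2=[P1,P4]
t=31-33: P5@Q0 runs 2, rem=1, quantum used, demote→Q1. Q0=[] Q1=[P5] Q2=[P1,P4]
t=33-34: P5@Q1 runs 1, rem=0, completes. Q0=[] Q1=[] Q2=[P1,P4]
t=34-35: P1@Q2 runs 1, rem=0, completes. Q0=[] Q1=[] Q2=[P4]
t=35-36: P4@Q2 runs 1, rem=0, completes. Q0=[] Q1=[] Q2=[]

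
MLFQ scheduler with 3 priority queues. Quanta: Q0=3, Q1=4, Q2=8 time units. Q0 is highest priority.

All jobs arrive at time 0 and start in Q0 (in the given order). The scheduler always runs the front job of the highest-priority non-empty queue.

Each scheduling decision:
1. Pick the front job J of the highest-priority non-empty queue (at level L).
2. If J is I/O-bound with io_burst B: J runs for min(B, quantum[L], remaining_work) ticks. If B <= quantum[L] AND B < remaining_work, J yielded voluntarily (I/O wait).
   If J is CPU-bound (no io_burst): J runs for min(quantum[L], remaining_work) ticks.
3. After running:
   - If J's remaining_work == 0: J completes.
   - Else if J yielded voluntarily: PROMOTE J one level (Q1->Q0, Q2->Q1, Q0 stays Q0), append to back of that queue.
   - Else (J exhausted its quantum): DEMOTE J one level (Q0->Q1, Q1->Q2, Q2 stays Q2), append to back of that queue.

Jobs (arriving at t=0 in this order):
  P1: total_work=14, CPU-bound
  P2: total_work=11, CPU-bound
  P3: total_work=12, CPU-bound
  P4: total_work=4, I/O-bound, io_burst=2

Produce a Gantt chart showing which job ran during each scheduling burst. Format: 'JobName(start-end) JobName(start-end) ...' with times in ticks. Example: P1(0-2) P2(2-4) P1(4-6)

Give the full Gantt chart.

Answer: P1(0-3) P2(3-6) P3(6-9) P4(9-11) P4(11-13) P1(13-17) P2(17-21) P3(21-25) P1(25-32) P2(32-36) P3(36-41)

Derivation:
t=0-3: P1@Q0 runs 3, rem=11, quantum used, demote→Q1. Q0=[P2,P3,P4] Q1=[P1] Q2=[]
t=3-6: P2@Q0 runs 3, rem=8, quantum used, demote→Q1. Q0=[P3,P4] Q1=[P1,P2] Q2=[]
t=6-9: P3@Q0 runs 3, rem=9, quantum used, demote→Q1. Q0=[P4] Q1=[P1,P2,P3] Q2=[]
t=9-11: P4@Q0 runs 2, rem=2, I/O yield, promote→Q0. Q0=[P4] Q1=[P1,P2,P3] Q2=[]
t=11-13: P4@Q0 runs 2, rem=0, completes. Q0=[] Q1=[P1,P2,P3] Q2=[]
t=13-17: P1@Q1 runs 4, rem=7, quantum used, demote→Q2. Q0=[] Q1=[P2,P3] Q2=[P1]
t=17-21: P2@Q1 runs 4, rem=4, quantum used, demote→Q2. Q0=[] Q1=[P3] Q2=[P1,P2]
t=21-25: P3@Q1 runs 4, rem=5, quantum used, demote→Q2. Q0=[] Q1=[] Q2=[P1,P2,P3]
t=25-32: P1@Q2 runs 7, rem=0, completes. Q0=[] Q1=[] Q2=[P2,P3]
t=32-36: P2@Q2 runs 4, rem=0, completes. Q0=[] Q1=[] Q2=[P3]
t=36-41: P3@Q2 runs 5, rem=0, completes. Q0=[] Q1=[] Q2=[]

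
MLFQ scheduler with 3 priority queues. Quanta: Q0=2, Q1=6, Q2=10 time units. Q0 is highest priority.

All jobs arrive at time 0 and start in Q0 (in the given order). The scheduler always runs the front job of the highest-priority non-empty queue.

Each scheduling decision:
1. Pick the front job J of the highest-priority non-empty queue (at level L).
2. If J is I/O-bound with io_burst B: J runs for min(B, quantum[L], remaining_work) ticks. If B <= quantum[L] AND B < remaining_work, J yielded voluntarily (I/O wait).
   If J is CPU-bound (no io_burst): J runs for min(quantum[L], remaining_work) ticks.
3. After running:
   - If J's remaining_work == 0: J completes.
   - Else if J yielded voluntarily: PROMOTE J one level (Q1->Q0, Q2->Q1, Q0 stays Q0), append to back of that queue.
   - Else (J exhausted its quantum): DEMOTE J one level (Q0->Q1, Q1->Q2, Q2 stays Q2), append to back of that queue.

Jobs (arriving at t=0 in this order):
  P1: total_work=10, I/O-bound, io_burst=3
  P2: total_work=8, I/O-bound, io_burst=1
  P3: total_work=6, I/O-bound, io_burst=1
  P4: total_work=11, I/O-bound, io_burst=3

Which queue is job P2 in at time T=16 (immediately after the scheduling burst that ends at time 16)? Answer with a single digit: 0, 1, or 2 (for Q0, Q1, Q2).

t=0-2: P1@Q0 runs 2, rem=8, quantum used, demote→Q1. Q0=[P2,P3,P4] Q1=[P1] Q2=[]
t=2-3: P2@Q0 runs 1, rem=7, I/O yield, promote→Q0. Q0=[P3,P4,P2] Q1=[P1] Q2=[]
t=3-4: P3@Q0 runs 1, rem=5, I/O yield, promote→Q0. Q0=[P4,P2,P3] Q1=[P1] Q2=[]
t=4-6: P4@Q0 runs 2, rem=9, quantum used, demote→Q1. Q0=[P2,P3] Q1=[P1,P4] Q2=[]
t=6-7: P2@Q0 runs 1, rem=6, I/O yield, promote→Q0. Q0=[P3,P2] Q1=[P1,P4] Q2=[]
t=7-8: P3@Q0 runs 1, rem=4, I/O yield, promote→Q0. Q0=[P2,P3] Q1=[P1,P4] Q2=[]
t=8-9: P2@Q0 runs 1, rem=5, I/O yield, promote→Q0. Q0=[P3,P2] Q1=[P1,P4] Q2=[]
t=9-10: P3@Q0 runs 1, rem=3, I/O yield, promote→Q0. Q0=[P2,P3] Q1=[P1,P4] Q2=[]
t=10-11: P2@Q0 runs 1, rem=4, I/O yield, promote→Q0. Q0=[P3,P2] Q1=[P1,P4] Q2=[]
t=11-12: P3@Q0 runs 1, rem=2, I/O yield, promote→Q0. Q0=[P2,P3] Q1=[P1,P4] Q2=[]
t=12-13: P2@Q0 runs 1, rem=3, I/O yield, promote→Q0. Q0=[P3,P2] Q1=[P1,P4] Q2=[]
t=13-14: P3@Q0 runs 1, rem=1, I/O yield, promote→Q0. Q0=[P2,P3] Q1=[P1,P4] Q2=[]
t=14-15: P2@Q0 runs 1, rem=2, I/O yield, promote→Q0. Q0=[P3,P2] Q1=[P1,P4] Q2=[]
t=15-16: P3@Q0 runs 1, rem=0, completes. Q0=[P2] Q1=[P1,P4] Q2=[]
t=16-17: P2@Q0 runs 1, rem=1, I/O yield, promote→Q0. Q0=[P2] Q1=[P1,P4] Q2=[]
t=17-18: P2@Q0 runs 1, rem=0, completes. Q0=[] Q1=[P1,P4] Q2=[]
t=18-21: P1@Q1 runs 3, rem=5, I/O yield, promote→Q0. Q0=[P1] Q1=[P4] Q2=[]
t=21-23: P1@Q0 runs 2, rem=3, quantum used, demote→Q1. Q0=[] Q1=[P4,P1] Q2=[]
t=23-26: P4@Q1 runs 3, rem=6, I/O yield, promote→Q0. Q0=[P4] Q1=[P1] Q2=[]
t=26-28: P4@Q0 runs 2, rem=4, quantum used, demote→Q1. Q0=[] Q1=[P1,P4] Q2=[]
t=28-31: P1@Q1 runs 3, rem=0, completes. Q0=[] Q1=[P4] Q2=[]
t=31-34: P4@Q1 runs 3, rem=1, I/O yield, promote→Q0. Q0=[P4] Q1=[] Q2=[]
t=34-35: P4@Q0 runs 1, rem=0, completes. Q0=[] Q1=[] Q2=[]

Answer: 0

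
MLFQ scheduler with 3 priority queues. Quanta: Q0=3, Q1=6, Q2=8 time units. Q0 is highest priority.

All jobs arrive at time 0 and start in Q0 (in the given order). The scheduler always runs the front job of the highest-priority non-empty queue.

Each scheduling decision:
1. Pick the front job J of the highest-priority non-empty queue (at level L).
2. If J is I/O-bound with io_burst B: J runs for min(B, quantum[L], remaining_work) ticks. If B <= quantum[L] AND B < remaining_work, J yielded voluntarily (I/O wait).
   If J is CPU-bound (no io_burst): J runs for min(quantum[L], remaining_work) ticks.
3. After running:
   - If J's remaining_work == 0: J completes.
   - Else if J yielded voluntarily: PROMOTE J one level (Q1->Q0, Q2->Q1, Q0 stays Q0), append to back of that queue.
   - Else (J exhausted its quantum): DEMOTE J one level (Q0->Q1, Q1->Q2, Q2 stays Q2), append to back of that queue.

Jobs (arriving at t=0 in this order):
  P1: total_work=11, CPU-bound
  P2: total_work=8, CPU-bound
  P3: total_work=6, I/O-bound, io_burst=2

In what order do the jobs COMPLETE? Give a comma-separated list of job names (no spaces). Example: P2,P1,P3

Answer: P3,P2,P1

Derivation:
t=0-3: P1@Q0 runs 3, rem=8, quantum used, demote→Q1. Q0=[P2,P3] Q1=[P1] Q2=[]
t=3-6: P2@Q0 runs 3, rem=5, quantum used, demote→Q1. Q0=[P3] Q1=[P1,P2] Q2=[]
t=6-8: P3@Q0 runs 2, rem=4, I/O yield, promote→Q0. Q0=[P3] Q1=[P1,P2] Q2=[]
t=8-10: P3@Q0 runs 2, rem=2, I/O yield, promote→Q0. Q0=[P3] Q1=[P1,P2] Q2=[]
t=10-12: P3@Q0 runs 2, rem=0, completes. Q0=[] Q1=[P1,P2] Q2=[]
t=12-18: P1@Q1 runs 6, rem=2, quantum used, demote→Q2. Q0=[] Q1=[P2] Q2=[P1]
t=18-23: P2@Q1 runs 5, rem=0, completes. Q0=[] Q1=[] Q2=[P1]
t=23-25: P1@Q2 runs 2, rem=0, completes. Q0=[] Q1=[] Q2=[]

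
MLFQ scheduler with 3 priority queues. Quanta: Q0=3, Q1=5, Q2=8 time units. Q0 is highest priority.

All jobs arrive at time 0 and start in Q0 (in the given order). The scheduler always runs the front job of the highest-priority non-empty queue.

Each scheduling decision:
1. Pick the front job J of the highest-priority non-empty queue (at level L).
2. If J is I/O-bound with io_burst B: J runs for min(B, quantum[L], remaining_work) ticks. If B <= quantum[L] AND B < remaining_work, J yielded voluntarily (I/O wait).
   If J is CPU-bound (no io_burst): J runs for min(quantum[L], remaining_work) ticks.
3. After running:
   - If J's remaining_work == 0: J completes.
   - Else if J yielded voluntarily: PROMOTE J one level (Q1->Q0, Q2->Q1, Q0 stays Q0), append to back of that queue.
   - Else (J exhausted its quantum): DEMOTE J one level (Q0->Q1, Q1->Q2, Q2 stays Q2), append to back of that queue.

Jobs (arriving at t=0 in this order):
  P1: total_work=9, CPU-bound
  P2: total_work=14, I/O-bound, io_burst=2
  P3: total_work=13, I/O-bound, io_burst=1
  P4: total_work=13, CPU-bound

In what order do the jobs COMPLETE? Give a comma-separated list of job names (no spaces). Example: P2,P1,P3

t=0-3: P1@Q0 runs 3, rem=6, quantum used, demote→Q1. Q0=[P2,P3,P4] Q1=[P1] Q2=[]
t=3-5: P2@Q0 runs 2, rem=12, I/O yield, promote→Q0. Q0=[P3,P4,P2] Q1=[P1] Q2=[]
t=5-6: P3@Q0 runs 1, rem=12, I/O yield, promote→Q0. Q0=[P4,P2,P3] Q1=[P1] Q2=[]
t=6-9: P4@Q0 runs 3, rem=10, quantum used, demote→Q1. Q0=[P2,P3] Q1=[P1,P4] Q2=[]
t=9-11: P2@Q0 runs 2, rem=10, I/O yield, promote→Q0. Q0=[P3,P2] Q1=[P1,P4] Q2=[]
t=11-12: P3@Q0 runs 1, rem=11, I/O yield, promote→Q0. Q0=[P2,P3] Q1=[P1,P4] Q2=[]
t=12-14: P2@Q0 runs 2, rem=8, I/O yield, promote→Q0. Q0=[P3,P2] Q1=[P1,P4] Q2=[]
t=14-15: P3@Q0 runs 1, rem=10, I/O yield, promote→Q0. Q0=[P2,P3] Q1=[P1,P4] Q2=[]
t=15-17: P2@Q0 runs 2, rem=6, I/O yield, promote→Q0. Q0=[P3,P2] Q1=[P1,P4] Q2=[]
t=17-18: P3@Q0 runs 1, rem=9, I/O yield, promote→Q0. Q0=[P2,P3] Q1=[P1,P4] Q2=[]
t=18-20: P2@Q0 runs 2, rem=4, I/O yield, promote→Q0. Q0=[P3,P2] Q1=[P1,P4] Q2=[]
t=20-21: P3@Q0 runs 1, rem=8, I/O yield, promote→Q0. Q0=[P2,P3] Q1=[P1,P4] Q2=[]
t=21-23: P2@Q0 runs 2, rem=2, I/O yield, promote→Q0. Q0=[P3,P2] Q1=[P1,P4] Q2=[]
t=23-24: P3@Q0 runs 1, rem=7, I/O yield, promote→Q0. Q0=[P2,P3] Q1=[P1,P4] Q2=[]
t=24-26: P2@Q0 runs 2, rem=0, completes. Q0=[P3] Q1=[P1,P4] Q2=[]
t=26-27: P3@Q0 runs 1, rem=6, I/O yield, promote→Q0. Q0=[P3] Q1=[P1,P4] Q2=[]
t=27-28: P3@Q0 runs 1, rem=5, I/O yield, promote→Q0. Q0=[P3] Q1=[P1,P4] Q2=[]
t=28-29: P3@Q0 runs 1, rem=4, I/O yield, promote→Q0. Q0=[P3] Q1=[P1,P4] Q2=[]
t=29-30: P3@Q0 runs 1, rem=3, I/O yield, promote→Q0. Q0=[P3] Q1=[P1,P4] Q2=[]
t=30-31: P3@Q0 runs 1, rem=2, I/O yield, promote→Q0. Q0=[P3] Q1=[P1,P4] Q2=[]
t=31-32: P3@Q0 runs 1, rem=1, I/O yield, promote→Q0. Q0=[P3] Q1=[P1,P4] Q2=[]
t=32-33: P3@Q0 runs 1, rem=0, completes. Q0=[] Q1=[P1,P4] Q2=[]
t=33-38: P1@Q1 runs 5, rem=1, quantum used, demote→Q2. Q0=[] Q1=[P4] Q2=[P1]
t=38-43: P4@Q1 runs 5, rem=5, quantum used, demote→Q2. Q0=[] Q1=[] Q2=[P1,P4]
t=43-44: P1@Q2 runs 1, rem=0, completes. Q0=[] Q1=[] Q2=[P4]
t=44-49: P4@Q2 runs 5, rem=0, completes. Q0=[] Q1=[] Q2=[]

Answer: P2,P3,P1,P4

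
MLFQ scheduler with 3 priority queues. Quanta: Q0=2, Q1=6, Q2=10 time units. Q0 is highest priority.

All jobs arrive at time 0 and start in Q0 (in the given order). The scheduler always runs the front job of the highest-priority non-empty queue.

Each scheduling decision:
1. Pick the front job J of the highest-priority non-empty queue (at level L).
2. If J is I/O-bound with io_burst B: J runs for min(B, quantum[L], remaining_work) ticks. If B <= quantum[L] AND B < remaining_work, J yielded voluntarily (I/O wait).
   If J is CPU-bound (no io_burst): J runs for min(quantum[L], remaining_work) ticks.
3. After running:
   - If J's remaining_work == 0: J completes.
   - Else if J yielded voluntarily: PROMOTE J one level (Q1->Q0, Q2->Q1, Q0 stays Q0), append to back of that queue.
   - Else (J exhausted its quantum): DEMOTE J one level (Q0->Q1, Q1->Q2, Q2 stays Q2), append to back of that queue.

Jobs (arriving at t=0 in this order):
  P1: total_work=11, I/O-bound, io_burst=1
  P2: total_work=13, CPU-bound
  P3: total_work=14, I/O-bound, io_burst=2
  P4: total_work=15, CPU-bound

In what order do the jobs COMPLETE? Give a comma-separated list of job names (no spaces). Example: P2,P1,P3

Answer: P3,P1,P2,P4

Derivation:
t=0-1: P1@Q0 runs 1, rem=10, I/O yield, promote→Q0. Q0=[P2,P3,P4,P1] Q1=[] Q2=[]
t=1-3: P2@Q0 runs 2, rem=11, quantum used, demote→Q1. Q0=[P3,P4,P1] Q1=[P2] Q2=[]
t=3-5: P3@Q0 runs 2, rem=12, I/O yield, promote→Q0. Q0=[P4,P1,P3] Q1=[P2] Q2=[]
t=5-7: P4@Q0 runs 2, rem=13, quantum used, demote→Q1. Q0=[P1,P3] Q1=[P2,P4] Q2=[]
t=7-8: P1@Q0 runs 1, rem=9, I/O yield, promote→Q0. Q0=[P3,P1] Q1=[P2,P4] Q2=[]
t=8-10: P3@Q0 runs 2, rem=10, I/O yield, promote→Q0. Q0=[P1,P3] Q1=[P2,P4] Q2=[]
t=10-11: P1@Q0 runs 1, rem=8, I/O yield, promote→Q0. Q0=[P3,P1] Q1=[P2,P4] Q2=[]
t=11-13: P3@Q0 runs 2, rem=8, I/O yield, promote→Q0. Q0=[P1,P3] Q1=[P2,P4] Q2=[]
t=13-14: P1@Q0 runs 1, rem=7, I/O yield, promote→Q0. Q0=[P3,P1] Q1=[P2,P4] Q2=[]
t=14-16: P3@Q0 runs 2, rem=6, I/O yield, promote→Q0. Q0=[P1,P3] Q1=[P2,P4] Q2=[]
t=16-17: P1@Q0 runs 1, rem=6, I/O yield, promote→Q0. Q0=[P3,P1] Q1=[P2,P4] Q2=[]
t=17-19: P3@Q0 runs 2, rem=4, I/O yield, promote→Q0. Q0=[P1,P3] Q1=[P2,P4] Q2=[]
t=19-20: P1@Q0 runs 1, rem=5, I/O yield, promote→Q0. Q0=[P3,P1] Q1=[P2,P4] Q2=[]
t=20-22: P3@Q0 runs 2, rem=2, I/O yield, promote→Q0. Q0=[P1,P3] Q1=[P2,P4] Q2=[]
t=22-23: P1@Q0 runs 1, rem=4, I/O yield, promote→Q0. Q0=[P3,P1] Q1=[P2,P4] Q2=[]
t=23-25: P3@Q0 runs 2, rem=0, completes. Q0=[P1] Q1=[P2,P4] Q2=[]
t=25-26: P1@Q0 runs 1, rem=3, I/O yield, promote→Q0. Q0=[P1] Q1=[P2,P4] Q2=[]
t=26-27: P1@Q0 runs 1, rem=2, I/O yield, promote→Q0. Q0=[P1] Q1=[P2,P4] Q2=[]
t=27-28: P1@Q0 runs 1, rem=1, I/O yield, promote→Q0. Q0=[P1] Q1=[P2,P4] Q2=[]
t=28-29: P1@Q0 runs 1, rem=0, completes. Q0=[] Q1=[P2,P4] Q2=[]
t=29-35: P2@Q1 runs 6, rem=5, quantum used, demote→Q2. Q0=[] Q1=[P4] Q2=[P2]
t=35-41: P4@Q1 runs 6, rem=7, quantum used, demote→Q2. Q0=[] Q1=[] Q2=[P2,P4]
t=41-46: P2@Q2 runs 5, rem=0, completes. Q0=[] Q1=[] Q2=[P4]
t=46-53: P4@Q2 runs 7, rem=0, completes. Q0=[] Q1=[] Q2=[]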